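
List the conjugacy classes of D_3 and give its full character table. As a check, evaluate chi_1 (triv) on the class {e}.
Conjugacy classes: {e} of size 1, {r^1, r^2} of size 2, {s, sr, ..., sr^2} of size 3.
Character table:
  irrep \ class              {e} (size 1)  {r^1, r^2} (size 2)  {s, sr, ..., sr^2} (size 3)
  chi_1 (triv)               1             1                    1                          
  chi_2 (sign: r->1, s->-1)  1             1                    -1                         
  chi_3 (2d, j=1)            2             -1                   0                          

Spot check: chi_1 (triv) on {e} = 1.

Proof sketch: D_3 has order 2*3 = 6 with 3 conjugacy classes, hence 3 irreducibles. Sum of squared dims 1 + 1 + 4 = 6 = |G|. Linear characters come from the abelianisation; the 2-dimensional irreps have character r^k -> 2*cos(2*pi*j*k/3), reflections -> 0.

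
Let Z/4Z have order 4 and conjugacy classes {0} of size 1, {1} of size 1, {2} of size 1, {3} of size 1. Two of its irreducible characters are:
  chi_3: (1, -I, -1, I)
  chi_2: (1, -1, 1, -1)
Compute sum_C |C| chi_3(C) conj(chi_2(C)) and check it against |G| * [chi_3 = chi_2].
Sum = 0; so <chi_3, chi_2> = 0 (distinct irreducibles are orthogonal).

Details: Compute term by term over conjugacy classes (|C| * chi_3(C) * conj(chi_2(C))):
  1*(1)*conj(1) + 1*(-I)*conj(-1) + 1*(-1)*conj(1) + 1*(I)*conj(-1)
  = (1) + (I) + (-1) + (-I)
  = 0.
(Exp terms are combined using exp(i*s)*conj(exp(i*t)) = exp(i*(s-t)), and sums of them are collapsed using the identity that for every m > 1 the m distinct m-th roots of unity sum to 0, e.g. 1 + exp(2*I*pi/3) + exp(-2*I*pi/3) = 0.)
Dividing by |G| = 4 gives 0/4 = 0, matching the row-orthogonality relation <chi_3, chi_2> = [chi_3 = chi_2].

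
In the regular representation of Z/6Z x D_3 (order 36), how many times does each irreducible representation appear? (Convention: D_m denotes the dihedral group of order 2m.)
Each irreducible V_i of dimension d_i appears with multiplicity d_i, i.e. rho_reg = (direct sum over all irreducibles V_i) d_i V_i. The irreducible dimensions for Z/6Z x D_3 are 1, 1, 1, 1, 1, 1, 1, 1, 1, 1, 1, 1, 2, 2, 2, 2, 2, 2: 12 irreducibles of dimension 1, each with multiplicity 1; 6 irreducibles of dimension 2, each with multiplicity 2. Total dimension 12*1*1 + 6*2*2 = 36 = |G|.

Reasoning: General theorem: in the regular representation of a finite group G, each irreducible appears with multiplicity equal to its dimension. Check: dim(rho_reg) = sum d_i^2 = 1 + 1 + 1 + 1 + 1 + 1 + 1 + 1 + 1 + 1 + 1 + 1 + 4 + 4 + 4 + 4 + 4 + 4 = 36 = |G|.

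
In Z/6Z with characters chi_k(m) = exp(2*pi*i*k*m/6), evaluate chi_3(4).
chi_3(4) = zeta_6^12 = 1

Why: chi_3(4) = zeta_6^(3*4) = zeta_6^12. Since zeta_6^6 = 1, this equals zeta_6^0 = exp(2*pi*i*0/6) = 1.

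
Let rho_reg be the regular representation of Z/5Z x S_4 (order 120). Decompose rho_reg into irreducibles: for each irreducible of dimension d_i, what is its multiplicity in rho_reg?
Each irreducible V_i of dimension d_i appears with multiplicity d_i, i.e. rho_reg = (direct sum over all irreducibles V_i) d_i V_i. The irreducible dimensions for Z/5Z x S_4 are 1, 1, 1, 1, 1, 1, 1, 1, 1, 1, 2, 2, 2, 2, 2, 3, 3, 3, 3, 3, 3, 3, 3, 3, 3: 10 irreducibles of dimension 1, each with multiplicity 1; 5 irreducibles of dimension 2, each with multiplicity 2; 10 irreducibles of dimension 3, each with multiplicity 3. Total dimension 10*1*1 + 5*2*2 + 10*3*3 = 120 = |G|.

Details: General theorem: in the regular representation of a finite group G, each irreducible appears with multiplicity equal to its dimension. Check: dim(rho_reg) = sum d_i^2 = 1 + 1 + 1 + 1 + 1 + 1 + 1 + 1 + 1 + 1 + 4 + 4 + 4 + 4 + 4 + 9 + 9 + 9 + 9 + 9 + 9 + 9 + 9 + 9 + 9 = 120 = |G|.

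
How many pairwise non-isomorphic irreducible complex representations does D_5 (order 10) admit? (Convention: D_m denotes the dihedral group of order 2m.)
4

Details: The number of irreducible complex representations of a finite group equals its number of conjugacy classes. D_5 has 4 conjugacy classes ((n+3)/2 for n odd), so D_5 (order 10) has exactly 4 irreducible complex representations.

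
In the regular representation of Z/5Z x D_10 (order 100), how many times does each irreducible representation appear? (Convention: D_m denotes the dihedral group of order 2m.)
Each irreducible V_i of dimension d_i appears with multiplicity d_i, i.e. rho_reg = (direct sum over all irreducibles V_i) d_i V_i. The irreducible dimensions for Z/5Z x D_10 are 1, 1, 1, 1, 1, 1, 1, 1, 1, 1, 1, 1, 1, 1, 1, 1, 1, 1, 1, 1, 2, 2, 2, 2, 2, 2, 2, 2, 2, 2, 2, 2, 2, 2, 2, 2, 2, 2, 2, 2: 20 irreducibles of dimension 1, each with multiplicity 1; 20 irreducibles of dimension 2, each with multiplicity 2. Total dimension 20*1*1 + 20*2*2 = 100 = |G|.

Proof sketch: General theorem: in the regular representation of a finite group G, each irreducible appears with multiplicity equal to its dimension. Check: dim(rho_reg) = sum d_i^2 = 1 + 1 + 1 + 1 + 1 + 1 + 1 + 1 + 1 + 1 + 1 + 1 + 1 + 1 + 1 + 1 + 1 + 1 + 1 + 1 + 4 + 4 + 4 + 4 + 4 + 4 + 4 + 4 + 4 + 4 + 4 + 4 + 4 + 4 + 4 + 4 + 4 + 4 + 4 + 4 = 100 = |G|.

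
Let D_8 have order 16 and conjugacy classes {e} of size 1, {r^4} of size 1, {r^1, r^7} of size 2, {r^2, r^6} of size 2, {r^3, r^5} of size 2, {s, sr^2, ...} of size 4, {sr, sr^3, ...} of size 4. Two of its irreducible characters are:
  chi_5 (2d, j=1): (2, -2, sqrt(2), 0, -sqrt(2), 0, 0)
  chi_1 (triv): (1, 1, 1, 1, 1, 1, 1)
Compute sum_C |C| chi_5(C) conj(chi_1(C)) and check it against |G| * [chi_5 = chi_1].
Sum = 0; so <chi_5, chi_1> = 0 (distinct irreducibles are orthogonal).

Working: Compute term by term over conjugacy classes (|C| * chi_5(C) * conj(chi_1(C))):
  1*(2)*conj(1) + 1*(-2)*conj(1) + 2*(sqrt(2))*conj(1) + 2*(0)*conj(1) + 2*(-sqrt(2))*conj(1) + 4*(0)*conj(1) + 4*(0)*conj(1)
  = (2) + (-2) + (2*sqrt(2)) + (0) + (-2*sqrt(2)) + (0) + (0)
  = 0.
Dividing by |G| = 16 gives 0/16 = 0, matching the row-orthogonality relation <chi_5, chi_1> = [chi_5 = chi_1].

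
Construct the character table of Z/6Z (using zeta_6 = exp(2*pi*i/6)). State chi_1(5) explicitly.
Character table of Z/6Z (irreps indexed chi_0,...,chi_5 with chi_k(m) = zeta_6^(k*m), zeta_6 = exp(2*pi*i/6)):
  irrep \ class  {0} (size 1)  {1} (size 1)    {2} (size 1)    {3} (size 1)  {4} (size 1)    {5} (size 1)  
  chi_0          1             1               1               1             1               1             
  chi_1          1             exp(I*pi/3)     exp(2*I*pi/3)   -1            exp(-2*I*pi/3)  exp(-I*pi/3)  
  chi_2          1             exp(2*I*pi/3)   exp(-2*I*pi/3)  1             exp(2*I*pi/3)   exp(-2*I*pi/3)
  chi_3          1             -1              1               -1            1               -1            
  chi_4          1             exp(-2*I*pi/3)  exp(2*I*pi/3)   1             exp(-2*I*pi/3)  exp(2*I*pi/3) 
  chi_5          1             exp(-I*pi/3)    exp(-2*I*pi/3)  -1            exp(2*I*pi/3)   exp(I*pi/3)   

Spot check: chi_1(5) = zeta_6^(1*5) = zeta_6^5 = exp(-I*pi/3).

Justification: Z/6Z is abelian, so all 6 irreducible complex representations are 1-dimensional. They are given by chi_k(m) = zeta_6^(k*m) for k = 0,...,5. Row orthogonality: sum_m chi_k(m) conj(chi_l(m)) = 6 * [k = l].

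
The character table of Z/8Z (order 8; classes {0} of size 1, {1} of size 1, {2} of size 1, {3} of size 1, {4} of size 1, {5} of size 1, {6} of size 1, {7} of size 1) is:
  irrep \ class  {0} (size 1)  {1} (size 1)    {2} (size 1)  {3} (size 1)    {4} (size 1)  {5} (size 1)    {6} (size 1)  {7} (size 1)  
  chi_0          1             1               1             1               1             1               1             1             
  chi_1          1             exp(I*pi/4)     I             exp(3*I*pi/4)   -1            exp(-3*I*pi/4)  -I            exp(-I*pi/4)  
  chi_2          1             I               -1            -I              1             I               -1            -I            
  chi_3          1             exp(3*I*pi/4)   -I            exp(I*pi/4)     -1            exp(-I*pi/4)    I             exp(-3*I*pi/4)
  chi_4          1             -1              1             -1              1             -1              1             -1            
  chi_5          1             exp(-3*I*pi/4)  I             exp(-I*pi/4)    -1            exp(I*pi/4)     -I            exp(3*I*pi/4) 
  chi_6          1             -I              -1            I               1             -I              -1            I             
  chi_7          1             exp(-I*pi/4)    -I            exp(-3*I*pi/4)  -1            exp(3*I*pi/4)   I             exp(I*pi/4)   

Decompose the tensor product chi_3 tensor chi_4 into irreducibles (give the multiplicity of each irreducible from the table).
chi_3 tensor chi_4 = chi_7 (all other irreducibles have multiplicity 0).

Justification: The character of a tensor product is the pointwise product (chi_3 * chi_4)(C) = chi_3(C) * chi_4(C):
  {0}: (1)*(1), {1}: (exp(3*I*pi/4))*(-1), {2}: (-I)*(1), {3}: (exp(I*pi/4))*(-1), {4}: (-1)*(1), {5}: (exp(-I*pi/4))*(-1), {6}: (I)*(1), {7}: (exp(-3*I*pi/4))*(-1)
so (chi_3 * chi_4) takes values
  {0} -> 1, {1} -> -exp(3*I*pi/4), {2} -> -I, {3} -> -exp(I*pi/4), {4} -> -1, {5} -> -exp(-I*pi/4), {6} -> I, {7} -> -exp(-3*I*pi/4).
Now take the inner product of this character with each irreducible chi from the table, <chi_3*chi_4, chi> = (1/8) sum_C |C| (chi_3*chi_4)(C) conj(chi(C)):
  <chi_3*chi_4, chi_0> = (1/8)[1*(1)*conj(1) + 1*(-exp(3*I*pi/4))*conj(1) + 1*(-I)*conj(1) + 1*(-exp(I*pi/4))*conj(1) + 1*(-1)*conj(1) + 1*(-exp(-I*pi/4))*conj(1) + 1*(I)*conj(1) + 1*(-exp(-3*I*pi/4))*conj(1)]
      = (1/8)[(1) + (-exp(3*I*pi/4)) + (-I) + (-exp(I*pi/4)) + (-1) + (-exp(-I*pi/4)) + (I) + (-exp(-3*I*pi/4))] = 0/8 = 0
  <chi_3*chi_4, chi_1> = (1/8)[1*(1)*conj(1) + 1*(-exp(3*I*pi/4))*conj(exp(I*pi/4)) + 1*(-I)*conj(I) + 1*(-exp(I*pi/4))*conj(exp(3*I*pi/4)) + 1*(-1)*conj(-1) + 1*(-exp(-I*pi/4))*conj(exp(-3*I*pi/4)) + 1*(I)*conj(-I) + 1*(-exp(-3*I*pi/4))*conj(exp(-I*pi/4))]
      = (1/8)[(1) + (-I) + (-1) + (I) + (1) + (-I) + (-1) + (I)] = 0/8 = 0
  <chi_3*chi_4, chi_2> = (1/8)[1*(1)*conj(1) + 1*(-exp(3*I*pi/4))*conj(I) + 1*(-I)*conj(-1) + 1*(-exp(I*pi/4))*conj(-I) + 1*(-1)*conj(1) + 1*(-exp(-I*pi/4))*conj(I) + 1*(I)*conj(-1) + 1*(-exp(-3*I*pi/4))*conj(-I)]
      = (1/8)[(1) + (exp(-3*I*pi/4)) + (I) + (-exp(3*I*pi/4)) + (-1) + (exp(I*pi/4)) + (-I) + (-exp(-I*pi/4))] = 0/8 = 0
  <chi_3*chi_4, chi_3> = (1/8)[1*(1)*conj(1) + 1*(-exp(3*I*pi/4))*conj(exp(3*I*pi/4)) + 1*(-I)*conj(-I) + 1*(-exp(I*pi/4))*conj(exp(I*pi/4)) + 1*(-1)*conj(-1) + 1*(-exp(-I*pi/4))*conj(exp(-I*pi/4)) + 1*(I)*conj(I) + 1*(-exp(-3*I*pi/4))*conj(exp(-3*I*pi/4))]
      = (1/8)[(1) + (-1) + (1) + (-1) + (1) + (-1) + (1) + (-1)] = 0/8 = 0
  <chi_3*chi_4, chi_4> = (1/8)[1*(1)*conj(1) + 1*(-exp(3*I*pi/4))*conj(-1) + 1*(-I)*conj(1) + 1*(-exp(I*pi/4))*conj(-1) + 1*(-1)*conj(1) + 1*(-exp(-I*pi/4))*conj(-1) + 1*(I)*conj(1) + 1*(-exp(-3*I*pi/4))*conj(-1)]
      = (1/8)[(1) + (exp(3*I*pi/4)) + (-I) + (exp(I*pi/4)) + (-1) + (exp(-I*pi/4)) + (I) + (exp(-3*I*pi/4))] = 0/8 = 0
  <chi_3*chi_4, chi_5> = (1/8)[1*(1)*conj(1) + 1*(-exp(3*I*pi/4))*conj(exp(-3*I*pi/4)) + 1*(-I)*conj(I) + 1*(-exp(I*pi/4))*conj(exp(-I*pi/4)) + 1*(-1)*conj(-1) + 1*(-exp(-I*pi/4))*conj(exp(I*pi/4)) + 1*(I)*conj(-I) + 1*(-exp(-3*I*pi/4))*conj(exp(3*I*pi/4))]
      = (1/8)[(1) + (I) + (-1) + (-I) + (1) + (I) + (-1) + (-I)] = 0/8 = 0
  <chi_3*chi_4, chi_6> = (1/8)[1*(1)*conj(1) + 1*(-exp(3*I*pi/4))*conj(-I) + 1*(-I)*conj(-1) + 1*(-exp(I*pi/4))*conj(I) + 1*(-1)*conj(1) + 1*(-exp(-I*pi/4))*conj(-I) + 1*(I)*conj(-1) + 1*(-exp(-3*I*pi/4))*conj(I)]
      = (1/8)[(1) + (-exp(-3*I*pi/4)) + (I) + (exp(3*I*pi/4)) + (-1) + (-exp(I*pi/4)) + (-I) + (exp(-I*pi/4))] = 0/8 = 0
  <chi_3*chi_4, chi_7> = (1/8)[1*(1)*conj(1) + 1*(-exp(3*I*pi/4))*conj(exp(-I*pi/4)) + 1*(-I)*conj(-I) + 1*(-exp(I*pi/4))*conj(exp(-3*I*pi/4)) + 1*(-1)*conj(-1) + 1*(-exp(-I*pi/4))*conj(exp(3*I*pi/4)) + 1*(I)*conj(I) + 1*(-exp(-3*I*pi/4))*conj(exp(I*pi/4))]
      = (1/8)[(1) + (1) + (1) + (1) + (1) + (1) + (1) + (1)] = 8/8 = 1
(Exp terms are combined using exp(i*s)*conj(exp(i*t)) = exp(i*(s-t)), and sums of them are collapsed using the identity that for every m > 1 the m distinct m-th roots of unity sum to 0, e.g. 1 + exp(2*I*pi/3) + exp(-2*I*pi/3) = 0.)
Hence the multiplicities are chi_7: 1. Dimension check: dim(chi_3)*dim(chi_4) = 1*1 = 1 and sum (mult * dim) = 1*1 = 1.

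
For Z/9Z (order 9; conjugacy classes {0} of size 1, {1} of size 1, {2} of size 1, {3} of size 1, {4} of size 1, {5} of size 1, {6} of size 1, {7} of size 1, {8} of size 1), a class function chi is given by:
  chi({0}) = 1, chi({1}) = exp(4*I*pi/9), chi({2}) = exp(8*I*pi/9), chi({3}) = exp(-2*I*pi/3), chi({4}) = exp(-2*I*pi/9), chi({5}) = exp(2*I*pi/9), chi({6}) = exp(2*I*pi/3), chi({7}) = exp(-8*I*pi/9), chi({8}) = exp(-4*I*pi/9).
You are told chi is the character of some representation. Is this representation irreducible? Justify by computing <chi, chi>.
Irreducible: <chi, chi> = 1.

<chi, chi> = (1/|G|) sum_C |C| * |chi(C)|^2 = (1/9)[1*|1|^2 + 1*|exp(4*I*pi/9)|^2 + 1*|exp(8*I*pi/9)|^2 + 1*|exp(-2*I*pi/3)|^2 + 1*|exp(-2*I*pi/9)|^2 + 1*|exp(2*I*pi/9)|^2 + 1*|exp(2*I*pi/3)|^2 + 1*|exp(-8*I*pi/9)|^2 + 1*|exp(-4*I*pi/9)|^2]
  = (1/9)[(1) + (1) + (1) + (1) + (1) + (1) + (1) + (1) + (1)] = 9/9 = 1.
(Exp terms are combined using exp(i*s)*conj(exp(i*t)) = exp(i*(s-t)), and sums of them are collapsed using the identity that for every m > 1 the m distinct m-th roots of unity sum to 0, e.g. 1 + exp(2*I*pi/3) + exp(-2*I*pi/3) = 0.)
A character is irreducible iff <chi, chi> = 1, so this representation is irreducible.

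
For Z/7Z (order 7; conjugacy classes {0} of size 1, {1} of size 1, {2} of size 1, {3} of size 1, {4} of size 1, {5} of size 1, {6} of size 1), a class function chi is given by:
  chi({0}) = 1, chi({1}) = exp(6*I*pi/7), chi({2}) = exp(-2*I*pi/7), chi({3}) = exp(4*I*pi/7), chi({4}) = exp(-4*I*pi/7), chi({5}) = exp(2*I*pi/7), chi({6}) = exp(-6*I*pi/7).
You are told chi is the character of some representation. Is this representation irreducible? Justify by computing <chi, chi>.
Irreducible: <chi, chi> = 1.

Justification: <chi, chi> = (1/|G|) sum_C |C| * |chi(C)|^2 = (1/7)[1*|1|^2 + 1*|exp(6*I*pi/7)|^2 + 1*|exp(-2*I*pi/7)|^2 + 1*|exp(4*I*pi/7)|^2 + 1*|exp(-4*I*pi/7)|^2 + 1*|exp(2*I*pi/7)|^2 + 1*|exp(-6*I*pi/7)|^2]
  = (1/7)[(1) + (1) + (1) + (1) + (1) + (1) + (1)] = 7/7 = 1.
(Exp terms are combined using exp(i*s)*conj(exp(i*t)) = exp(i*(s-t)), and sums of them are collapsed using the identity that for every m > 1 the m distinct m-th roots of unity sum to 0, e.g. 1 + exp(2*I*pi/3) + exp(-2*I*pi/3) = 0.)
A character is irreducible iff <chi, chi> = 1, so this representation is irreducible.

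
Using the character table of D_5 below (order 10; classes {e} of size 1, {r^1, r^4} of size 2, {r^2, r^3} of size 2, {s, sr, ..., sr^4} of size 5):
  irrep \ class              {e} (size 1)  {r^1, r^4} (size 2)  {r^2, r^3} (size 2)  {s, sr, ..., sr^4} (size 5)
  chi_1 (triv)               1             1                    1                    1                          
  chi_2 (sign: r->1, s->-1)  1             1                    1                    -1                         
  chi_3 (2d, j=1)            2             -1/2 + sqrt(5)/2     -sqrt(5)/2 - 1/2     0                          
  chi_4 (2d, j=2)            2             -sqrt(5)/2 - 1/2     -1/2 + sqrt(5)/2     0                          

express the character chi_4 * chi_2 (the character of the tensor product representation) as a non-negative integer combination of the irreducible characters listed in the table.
chi_4 tensor chi_2 = chi_4 (all other irreducibles have multiplicity 0).

Proof sketch: The character of a tensor product is the pointwise product (chi_4 * chi_2)(C) = chi_4(C) * chi_2(C):
  {e}: (2)*(1), {r^1, r^4}: (-sqrt(5)/2 - 1/2)*(1), {r^2, r^3}: (-1/2 + sqrt(5)/2)*(1), {s, sr, ..., sr^4}: (0)*(-1)
so (chi_4 * chi_2) takes values
  {e} -> 2, {r^1, r^4} -> -sqrt(5)/2 - 1/2, {r^2, r^3} -> -1/2 + sqrt(5)/2, {s, sr, ..., sr^4} -> 0.
Now take the inner product of this character with each irreducible chi from the table, <chi_4*chi_2, chi> = (1/10) sum_C |C| (chi_4*chi_2)(C) conj(chi(C)):
  <chi_4*chi_2, chi_1> = (1/10)[1*(2)*conj(1) + 2*(-sqrt(5)/2 - 1/2)*conj(1) + 2*(-1/2 + sqrt(5)/2)*conj(1) + 5*(0)*conj(1)]
      = (1/10)[(2) + (-sqrt(5) - 1) + (-1 + sqrt(5)) + (0)] = 0/10 = 0
  <chi_4*chi_2, chi_2> = (1/10)[1*(2)*conj(1) + 2*(-sqrt(5)/2 - 1/2)*conj(1) + 2*(-1/2 + sqrt(5)/2)*conj(1) + 5*(0)*conj(-1)]
      = (1/10)[(2) + (-sqrt(5) - 1) + (-1 + sqrt(5)) + (0)] = 0/10 = 0
  <chi_4*chi_2, chi_3> = (1/10)[1*(2)*conj(2) + 2*(-sqrt(5)/2 - 1/2)*conj(-1/2 + sqrt(5)/2) + 2*(-1/2 + sqrt(5)/2)*conj(-sqrt(5)/2 - 1/2) + 5*(0)*conj(0)]
      = (1/10)[(4) + (-2) + (-2) + (0)] = 0/10 = 0
  <chi_4*chi_2, chi_4> = (1/10)[1*(2)*conj(2) + 2*(-sqrt(5)/2 - 1/2)*conj(-sqrt(5)/2 - 1/2) + 2*(-1/2 + sqrt(5)/2)*conj(-1/2 + sqrt(5)/2) + 5*(0)*conj(0)]
      = (1/10)[(4) + (sqrt(5) + 3) + (3 - sqrt(5)) + (0)] = 10/10 = 1
Hence the multiplicities are chi_4: 1. Dimension check: dim(chi_4)*dim(chi_2) = 2*1 = 2 and sum (mult * dim) = 1*2 = 2.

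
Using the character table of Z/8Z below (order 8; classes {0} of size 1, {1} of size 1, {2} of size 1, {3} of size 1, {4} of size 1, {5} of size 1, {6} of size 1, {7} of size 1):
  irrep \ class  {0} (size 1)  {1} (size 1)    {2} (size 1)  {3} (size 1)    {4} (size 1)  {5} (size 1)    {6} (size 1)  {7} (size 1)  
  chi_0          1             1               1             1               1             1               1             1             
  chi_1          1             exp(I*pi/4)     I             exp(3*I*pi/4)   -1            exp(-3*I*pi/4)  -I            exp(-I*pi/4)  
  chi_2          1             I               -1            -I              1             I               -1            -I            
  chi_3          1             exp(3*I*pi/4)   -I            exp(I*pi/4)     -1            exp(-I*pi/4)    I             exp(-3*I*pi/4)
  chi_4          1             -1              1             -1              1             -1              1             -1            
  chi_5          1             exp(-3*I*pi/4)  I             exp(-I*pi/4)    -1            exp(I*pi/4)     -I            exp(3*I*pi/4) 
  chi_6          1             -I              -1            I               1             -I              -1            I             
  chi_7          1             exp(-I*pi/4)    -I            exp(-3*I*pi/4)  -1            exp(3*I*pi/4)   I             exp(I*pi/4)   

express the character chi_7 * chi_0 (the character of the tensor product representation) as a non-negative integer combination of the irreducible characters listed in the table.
chi_7 tensor chi_0 = chi_7 (all other irreducibles have multiplicity 0).

Working: The character of a tensor product is the pointwise product (chi_7 * chi_0)(C) = chi_7(C) * chi_0(C):
  {0}: (1)*(1), {1}: (exp(-I*pi/4))*(1), {2}: (-I)*(1), {3}: (exp(-3*I*pi/4))*(1), {4}: (-1)*(1), {5}: (exp(3*I*pi/4))*(1), {6}: (I)*(1), {7}: (exp(I*pi/4))*(1)
so (chi_7 * chi_0) takes values
  {0} -> 1, {1} -> exp(-I*pi/4), {2} -> -I, {3} -> exp(-3*I*pi/4), {4} -> -1, {5} -> exp(3*I*pi/4), {6} -> I, {7} -> exp(I*pi/4).
Now take the inner product of this character with each irreducible chi from the table, <chi_7*chi_0, chi> = (1/8) sum_C |C| (chi_7*chi_0)(C) conj(chi(C)):
  <chi_7*chi_0, chi_0> = (1/8)[1*(1)*conj(1) + 1*(exp(-I*pi/4))*conj(1) + 1*(-I)*conj(1) + 1*(exp(-3*I*pi/4))*conj(1) + 1*(-1)*conj(1) + 1*(exp(3*I*pi/4))*conj(1) + 1*(I)*conj(1) + 1*(exp(I*pi/4))*conj(1)]
      = (1/8)[(1) + (exp(-I*pi/4)) + (-I) + (exp(-3*I*pi/4)) + (-1) + (exp(3*I*pi/4)) + (I) + (exp(I*pi/4))] = 0/8 = 0
  <chi_7*chi_0, chi_1> = (1/8)[1*(1)*conj(1) + 1*(exp(-I*pi/4))*conj(exp(I*pi/4)) + 1*(-I)*conj(I) + 1*(exp(-3*I*pi/4))*conj(exp(3*I*pi/4)) + 1*(-1)*conj(-1) + 1*(exp(3*I*pi/4))*conj(exp(-3*I*pi/4)) + 1*(I)*conj(-I) + 1*(exp(I*pi/4))*conj(exp(-I*pi/4))]
      = (1/8)[(1) + (-I) + (-1) + (I) + (1) + (-I) + (-1) + (I)] = 0/8 = 0
  <chi_7*chi_0, chi_2> = (1/8)[1*(1)*conj(1) + 1*(exp(-I*pi/4))*conj(I) + 1*(-I)*conj(-1) + 1*(exp(-3*I*pi/4))*conj(-I) + 1*(-1)*conj(1) + 1*(exp(3*I*pi/4))*conj(I) + 1*(I)*conj(-1) + 1*(exp(I*pi/4))*conj(-I)]
      = (1/8)[(1) + (-exp(I*pi/4)) + (I) + (exp(-I*pi/4)) + (-1) + (-exp(-3*I*pi/4)) + (-I) + (exp(3*I*pi/4))] = 0/8 = 0
  <chi_7*chi_0, chi_3> = (1/8)[1*(1)*conj(1) + 1*(exp(-I*pi/4))*conj(exp(3*I*pi/4)) + 1*(-I)*conj(-I) + 1*(exp(-3*I*pi/4))*conj(exp(I*pi/4)) + 1*(-1)*conj(-1) + 1*(exp(3*I*pi/4))*conj(exp(-I*pi/4)) + 1*(I)*conj(I) + 1*(exp(I*pi/4))*conj(exp(-3*I*pi/4))]
      = (1/8)[(1) + (-1) + (1) + (-1) + (1) + (-1) + (1) + (-1)] = 0/8 = 0
  <chi_7*chi_0, chi_4> = (1/8)[1*(1)*conj(1) + 1*(exp(-I*pi/4))*conj(-1) + 1*(-I)*conj(1) + 1*(exp(-3*I*pi/4))*conj(-1) + 1*(-1)*conj(1) + 1*(exp(3*I*pi/4))*conj(-1) + 1*(I)*conj(1) + 1*(exp(I*pi/4))*conj(-1)]
      = (1/8)[(1) + (-exp(-I*pi/4)) + (-I) + (-exp(-3*I*pi/4)) + (-1) + (-exp(3*I*pi/4)) + (I) + (-exp(I*pi/4))] = 0/8 = 0
  <chi_7*chi_0, chi_5> = (1/8)[1*(1)*conj(1) + 1*(exp(-I*pi/4))*conj(exp(-3*I*pi/4)) + 1*(-I)*conj(I) + 1*(exp(-3*I*pi/4))*conj(exp(-I*pi/4)) + 1*(-1)*conj(-1) + 1*(exp(3*I*pi/4))*conj(exp(I*pi/4)) + 1*(I)*conj(-I) + 1*(exp(I*pi/4))*conj(exp(3*I*pi/4))]
      = (1/8)[(1) + (I) + (-1) + (-I) + (1) + (I) + (-1) + (-I)] = 0/8 = 0
  <chi_7*chi_0, chi_6> = (1/8)[1*(1)*conj(1) + 1*(exp(-I*pi/4))*conj(-I) + 1*(-I)*conj(-1) + 1*(exp(-3*I*pi/4))*conj(I) + 1*(-1)*conj(1) + 1*(exp(3*I*pi/4))*conj(-I) + 1*(I)*conj(-1) + 1*(exp(I*pi/4))*conj(I)]
      = (1/8)[(1) + (exp(I*pi/4)) + (I) + (-exp(-I*pi/4)) + (-1) + (exp(-3*I*pi/4)) + (-I) + (-exp(3*I*pi/4))] = 0/8 = 0
  <chi_7*chi_0, chi_7> = (1/8)[1*(1)*conj(1) + 1*(exp(-I*pi/4))*conj(exp(-I*pi/4)) + 1*(-I)*conj(-I) + 1*(exp(-3*I*pi/4))*conj(exp(-3*I*pi/4)) + 1*(-1)*conj(-1) + 1*(exp(3*I*pi/4))*conj(exp(3*I*pi/4)) + 1*(I)*conj(I) + 1*(exp(I*pi/4))*conj(exp(I*pi/4))]
      = (1/8)[(1) + (1) + (1) + (1) + (1) + (1) + (1) + (1)] = 8/8 = 1
(Exp terms are combined using exp(i*s)*conj(exp(i*t)) = exp(i*(s-t)), and sums of them are collapsed using the identity that for every m > 1 the m distinct m-th roots of unity sum to 0, e.g. 1 + exp(2*I*pi/3) + exp(-2*I*pi/3) = 0.)
Hence the multiplicities are chi_7: 1. Dimension check: dim(chi_7)*dim(chi_0) = 1*1 = 1 and sum (mult * dim) = 1*1 = 1.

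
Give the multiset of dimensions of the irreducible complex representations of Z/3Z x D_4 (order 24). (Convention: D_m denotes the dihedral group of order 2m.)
Dimensions: 1, 1, 1, 1, 1, 1, 1, 1, 1, 1, 1, 1, 2, 2, 2

Working: There are 15 irreducibles (= number of conjugacy classes). Their dimensions d_i satisfy sum d_i^2 = |G| = 24: 1 + 1 + 1 + 1 + 1 + 1 + 1 + 1 + 1 + 1 + 1 + 1 + 4 + 4 + 4 = 24. (For the product with Z/3Z: each of the 3 1-dim characters of Z/3Z tensors with each irrep of D_4, giving 3 copies of each D_4-dimension.)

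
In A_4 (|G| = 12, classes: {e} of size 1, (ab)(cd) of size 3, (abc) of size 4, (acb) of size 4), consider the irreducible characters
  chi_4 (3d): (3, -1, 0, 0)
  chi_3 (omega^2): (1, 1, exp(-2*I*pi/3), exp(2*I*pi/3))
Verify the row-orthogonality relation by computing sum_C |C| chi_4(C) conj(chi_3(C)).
Sum = 0; so <chi_4, chi_3> = 0 (distinct irreducibles are orthogonal).

Why: Compute term by term over conjugacy classes (|C| * chi_4(C) * conj(chi_3(C))):
  1*(3)*conj(1) + 3*(-1)*conj(1) + 4*(0)*conj(exp(-2*I*pi/3)) + 4*(0)*conj(exp(2*I*pi/3))
  = (3) + (-3) + (0) + (0)
  = 0.
(Exp terms are combined using exp(i*s)*conj(exp(i*t)) = exp(i*(s-t)), and sums of them are collapsed using the identity that for every m > 1 the m distinct m-th roots of unity sum to 0, e.g. 1 + exp(2*I*pi/3) + exp(-2*I*pi/3) = 0.)
Dividing by |G| = 12 gives 0/12 = 0, matching the row-orthogonality relation <chi_4, chi_3> = [chi_4 = chi_3].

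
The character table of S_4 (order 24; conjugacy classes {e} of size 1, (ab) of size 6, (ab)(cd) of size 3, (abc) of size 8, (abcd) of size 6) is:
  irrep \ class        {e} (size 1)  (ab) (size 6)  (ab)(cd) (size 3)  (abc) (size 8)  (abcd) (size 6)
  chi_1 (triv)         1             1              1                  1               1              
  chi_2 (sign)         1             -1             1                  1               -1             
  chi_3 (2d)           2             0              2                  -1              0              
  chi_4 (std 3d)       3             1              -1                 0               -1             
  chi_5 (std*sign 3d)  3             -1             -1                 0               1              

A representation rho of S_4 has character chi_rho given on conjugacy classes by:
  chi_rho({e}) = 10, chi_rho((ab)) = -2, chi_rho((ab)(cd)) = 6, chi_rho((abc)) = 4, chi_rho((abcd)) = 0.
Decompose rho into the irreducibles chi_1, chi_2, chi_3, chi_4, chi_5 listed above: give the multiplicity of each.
Multiplicities: chi_1: 2, chi_2: 3, chi_3: 1, chi_4: 0, chi_5: 1.

Details: Use <chi_rho, chi> = (1/|G|) sum_C |C| * chi_rho(C) * conj(chi(C)) with |G| = 24 for each irreducible chi in the table:
  <chi_rho, chi_1> = (1/24)[1*(10)*conj(1) + 6*(-2)*conj(1) + 3*(6)*conj(1) + 8*(4)*conj(1) + 6*(0)*conj(1)]
      = (1/24)[(10) + (-12) + (18) + (32) + (0)] = 48/24 = 2
  <chi_rho, chi_2> = (1/24)[1*(10)*conj(1) + 6*(-2)*conj(-1) + 3*(6)*conj(1) + 8*(4)*conj(1) + 6*(0)*conj(-1)]
      = (1/24)[(10) + (12) + (18) + (32) + (0)] = 72/24 = 3
  <chi_rho, chi_3> = (1/24)[1*(10)*conj(2) + 6*(-2)*conj(0) + 3*(6)*conj(2) + 8*(4)*conj(-1) + 6*(0)*conj(0)]
      = (1/24)[(20) + (0) + (36) + (-32) + (0)] = 24/24 = 1
  <chi_rho, chi_4> = (1/24)[1*(10)*conj(3) + 6*(-2)*conj(1) + 3*(6)*conj(-1) + 8*(4)*conj(0) + 6*(0)*conj(-1)]
      = (1/24)[(30) + (-12) + (-18) + (0) + (0)] = 0/24 = 0
  <chi_rho, chi_5> = (1/24)[1*(10)*conj(3) + 6*(-2)*conj(-1) + 3*(6)*conj(-1) + 8*(4)*conj(0) + 6*(0)*conj(1)]
      = (1/24)[(30) + (12) + (-18) + (0) + (0)] = 24/24 = 1
Dimension check: dim(rho) = sum (mult * dim) = 2*1 + 3*1 + 1*2 + 0*3 + 1*3 = 10 = chi_rho(e) = 10.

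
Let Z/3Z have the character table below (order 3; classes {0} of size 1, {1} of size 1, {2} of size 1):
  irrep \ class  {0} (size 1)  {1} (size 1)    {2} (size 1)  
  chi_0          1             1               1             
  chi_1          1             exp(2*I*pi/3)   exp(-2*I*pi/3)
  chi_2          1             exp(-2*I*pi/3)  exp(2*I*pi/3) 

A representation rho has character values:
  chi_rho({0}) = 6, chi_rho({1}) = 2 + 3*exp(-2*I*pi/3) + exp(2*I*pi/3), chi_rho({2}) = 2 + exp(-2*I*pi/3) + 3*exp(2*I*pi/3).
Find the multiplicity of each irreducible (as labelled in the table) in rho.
Multiplicities: chi_0: 2, chi_1: 1, chi_2: 3.

Proof sketch: Use <chi_rho, chi> = (1/|G|) sum_C |C| * chi_rho(C) * conj(chi(C)) with |G| = 3 for each irreducible chi in the table:
  <chi_rho, chi_0> = (1/3)[1*(6)*conj(1) + 1*(2 + 3*exp(-2*I*pi/3) + exp(2*I*pi/3))*conj(1) + 1*(2 + exp(-2*I*pi/3) + 3*exp(2*I*pi/3))*conj(1)]
      = (1/3)[(6) + (2 + 3*exp(-2*I*pi/3) + exp(2*I*pi/3)) + (2 + exp(-2*I*pi/3) + 3*exp(2*I*pi/3))] = 6/3 = 2
  <chi_rho, chi_1> = (1/3)[1*(6)*conj(1) + 1*(2 + 3*exp(-2*I*pi/3) + exp(2*I*pi/3))*conj(exp(2*I*pi/3)) + 1*(2 + exp(-2*I*pi/3) + 3*exp(2*I*pi/3))*conj(exp(-2*I*pi/3))]
      = (1/3)[(6) + (1 + 2*exp(-2*I*pi/3) + 3*exp(2*I*pi/3)) + (1 + 3*exp(-2*I*pi/3) + 2*exp(2*I*pi/3))] = 3/3 = 1
  <chi_rho, chi_2> = (1/3)[1*(6)*conj(1) + 1*(2 + 3*exp(-2*I*pi/3) + exp(2*I*pi/3))*conj(exp(-2*I*pi/3)) + 1*(2 + exp(-2*I*pi/3) + 3*exp(2*I*pi/3))*conj(exp(2*I*pi/3))]
      = (1/3)[(6) + (3 + exp(-2*I*pi/3) + 2*exp(2*I*pi/3)) + (3 + 2*exp(-2*I*pi/3) + exp(2*I*pi/3))] = 9/3 = 3
(Exp terms are combined using exp(i*s)*conj(exp(i*t)) = exp(i*(s-t)), and sums of them are collapsed using the identity that for every m > 1 the m distinct m-th roots of unity sum to 0, e.g. 1 + exp(2*I*pi/3) + exp(-2*I*pi/3) = 0.)
Dimension check: dim(rho) = sum (mult * dim) = 2*1 + 1*1 + 3*1 = 6 = chi_rho(e) = 6.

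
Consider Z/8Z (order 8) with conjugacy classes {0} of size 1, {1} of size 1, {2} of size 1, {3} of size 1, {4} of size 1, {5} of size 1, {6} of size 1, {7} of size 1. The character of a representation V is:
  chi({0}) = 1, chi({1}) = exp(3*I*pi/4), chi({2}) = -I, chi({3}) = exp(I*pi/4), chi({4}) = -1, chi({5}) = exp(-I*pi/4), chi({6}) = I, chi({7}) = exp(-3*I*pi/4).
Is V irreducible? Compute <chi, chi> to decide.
Irreducible: <chi, chi> = 1.

Justification: <chi, chi> = (1/|G|) sum_C |C| * |chi(C)|^2 = (1/8)[1*|1|^2 + 1*|exp(3*I*pi/4)|^2 + 1*|-I|^2 + 1*|exp(I*pi/4)|^2 + 1*|-1|^2 + 1*|exp(-I*pi/4)|^2 + 1*|I|^2 + 1*|exp(-3*I*pi/4)|^2]
  = (1/8)[(1) + (1) + (1) + (1) + (1) + (1) + (1) + (1)] = 8/8 = 1.
(Exp terms are combined using exp(i*s)*conj(exp(i*t)) = exp(i*(s-t)), and sums of them are collapsed using the identity that for every m > 1 the m distinct m-th roots of unity sum to 0, e.g. 1 + exp(2*I*pi/3) + exp(-2*I*pi/3) = 0.)
A character is irreducible iff <chi, chi> = 1, so this representation is irreducible.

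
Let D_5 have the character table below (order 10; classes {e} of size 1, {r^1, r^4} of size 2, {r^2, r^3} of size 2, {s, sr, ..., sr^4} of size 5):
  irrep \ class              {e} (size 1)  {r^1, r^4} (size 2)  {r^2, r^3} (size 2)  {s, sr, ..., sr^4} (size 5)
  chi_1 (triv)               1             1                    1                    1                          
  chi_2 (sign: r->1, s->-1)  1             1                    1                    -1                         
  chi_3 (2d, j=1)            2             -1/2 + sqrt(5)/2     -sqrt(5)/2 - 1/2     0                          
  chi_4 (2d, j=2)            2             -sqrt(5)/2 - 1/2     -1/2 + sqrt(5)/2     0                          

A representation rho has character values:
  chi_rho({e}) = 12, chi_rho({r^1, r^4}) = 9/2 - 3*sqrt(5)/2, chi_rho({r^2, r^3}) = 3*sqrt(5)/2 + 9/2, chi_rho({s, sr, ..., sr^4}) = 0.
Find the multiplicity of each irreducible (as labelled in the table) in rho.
Multiplicities: chi_1: 3, chi_2: 3, chi_3: 0, chi_4: 3.

Explanation: Use <chi_rho, chi> = (1/|G|) sum_C |C| * chi_rho(C) * conj(chi(C)) with |G| = 10 for each irreducible chi in the table:
  <chi_rho, chi_1> = (1/10)[1*(12)*conj(1) + 2*(9/2 - 3*sqrt(5)/2)*conj(1) + 2*(3*sqrt(5)/2 + 9/2)*conj(1) + 5*(0)*conj(1)]
      = (1/10)[(12) + (9 - 3*sqrt(5)) + (3*sqrt(5) + 9) + (0)] = 30/10 = 3
  <chi_rho, chi_2> = (1/10)[1*(12)*conj(1) + 2*(9/2 - 3*sqrt(5)/2)*conj(1) + 2*(3*sqrt(5)/2 + 9/2)*conj(1) + 5*(0)*conj(-1)]
      = (1/10)[(12) + (9 - 3*sqrt(5)) + (3*sqrt(5) + 9) + (0)] = 30/10 = 3
  <chi_rho, chi_3> = (1/10)[1*(12)*conj(2) + 2*(9/2 - 3*sqrt(5)/2)*conj(-1/2 + sqrt(5)/2) + 2*(3*sqrt(5)/2 + 9/2)*conj(-sqrt(5)/2 - 1/2) + 5*(0)*conj(0)]
      = (1/10)[(24) + (-12 + 6*sqrt(5)) + (-6*sqrt(5) - 12) + (0)] = 0/10 = 0
  <chi_rho, chi_4> = (1/10)[1*(12)*conj(2) + 2*(9/2 - 3*sqrt(5)/2)*conj(-sqrt(5)/2 - 1/2) + 2*(3*sqrt(5)/2 + 9/2)*conj(-1/2 + sqrt(5)/2) + 5*(0)*conj(0)]
      = (1/10)[(24) + (3 - 3*sqrt(5)) + (3 + 3*sqrt(5)) + (0)] = 30/10 = 3
Dimension check: dim(rho) = sum (mult * dim) = 3*1 + 3*1 + 0*2 + 3*2 = 12 = chi_rho(e) = 12.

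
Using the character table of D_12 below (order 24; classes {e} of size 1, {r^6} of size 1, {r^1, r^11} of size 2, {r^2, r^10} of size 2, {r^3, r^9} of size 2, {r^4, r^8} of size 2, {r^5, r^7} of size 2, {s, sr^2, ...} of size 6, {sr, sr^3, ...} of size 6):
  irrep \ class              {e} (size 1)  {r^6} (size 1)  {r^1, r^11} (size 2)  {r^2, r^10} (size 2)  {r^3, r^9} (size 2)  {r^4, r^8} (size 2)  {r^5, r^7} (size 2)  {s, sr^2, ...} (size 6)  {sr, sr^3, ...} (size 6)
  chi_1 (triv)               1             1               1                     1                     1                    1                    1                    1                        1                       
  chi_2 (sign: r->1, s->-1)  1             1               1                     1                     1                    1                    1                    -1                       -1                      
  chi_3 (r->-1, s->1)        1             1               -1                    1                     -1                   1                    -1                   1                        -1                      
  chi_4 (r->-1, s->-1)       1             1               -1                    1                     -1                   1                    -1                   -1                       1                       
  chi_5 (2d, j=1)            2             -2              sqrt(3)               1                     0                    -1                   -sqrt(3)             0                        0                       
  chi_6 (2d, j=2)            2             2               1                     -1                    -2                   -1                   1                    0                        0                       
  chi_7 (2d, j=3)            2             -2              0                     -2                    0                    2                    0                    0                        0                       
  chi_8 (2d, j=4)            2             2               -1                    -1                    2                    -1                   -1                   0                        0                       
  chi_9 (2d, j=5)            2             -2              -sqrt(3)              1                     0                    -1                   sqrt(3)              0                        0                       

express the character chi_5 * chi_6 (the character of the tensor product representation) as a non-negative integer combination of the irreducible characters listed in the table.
chi_5 tensor chi_6 = chi_5 + chi_7 (all other irreducibles have multiplicity 0).

The character of a tensor product is the pointwise product (chi_5 * chi_6)(C) = chi_5(C) * chi_6(C):
  {e}: (2)*(2), {r^6}: (-2)*(2), {r^1, r^11}: (sqrt(3))*(1), {r^2, r^10}: (1)*(-1), {r^3, r^9}: (0)*(-2), {r^4, r^8}: (-1)*(-1), {r^5, r^7}: (-sqrt(3))*(1), {s, sr^2, ...}: (0)*(0), {sr, sr^3, ...}: (0)*(0)
so (chi_5 * chi_6) takes values
  {e} -> 4, {r^6} -> -4, {r^1, r^11} -> sqrt(3), {r^2, r^10} -> -1, {r^3, r^9} -> 0, {r^4, r^8} -> 1, {r^5, r^7} -> -sqrt(3), {s, sr^2, ...} -> 0, {sr, sr^3, ...} -> 0.
Now take the inner product of this character with each irreducible chi from the table, <chi_5*chi_6, chi> = (1/24) sum_C |C| (chi_5*chi_6)(C) conj(chi(C)):
  <chi_5*chi_6, chi_1> = (1/24)[1*(4)*conj(1) + 1*(-4)*conj(1) + 2*(sqrt(3))*conj(1) + 2*(-1)*conj(1) + 2*(0)*conj(1) + 2*(1)*conj(1) + 2*(-sqrt(3))*conj(1) + 6*(0)*conj(1) + 6*(0)*conj(1)]
      = (1/24)[(4) + (-4) + (2*sqrt(3)) + (-2) + (0) + (2) + (-2*sqrt(3)) + (0) + (0)] = 0/24 = 0
  <chi_5*chi_6, chi_2> = (1/24)[1*(4)*conj(1) + 1*(-4)*conj(1) + 2*(sqrt(3))*conj(1) + 2*(-1)*conj(1) + 2*(0)*conj(1) + 2*(1)*conj(1) + 2*(-sqrt(3))*conj(1) + 6*(0)*conj(-1) + 6*(0)*conj(-1)]
      = (1/24)[(4) + (-4) + (2*sqrt(3)) + (-2) + (0) + (2) + (-2*sqrt(3)) + (0) + (0)] = 0/24 = 0
  <chi_5*chi_6, chi_3> = (1/24)[1*(4)*conj(1) + 1*(-4)*conj(1) + 2*(sqrt(3))*conj(-1) + 2*(-1)*conj(1) + 2*(0)*conj(-1) + 2*(1)*conj(1) + 2*(-sqrt(3))*conj(-1) + 6*(0)*conj(1) + 6*(0)*conj(-1)]
      = (1/24)[(4) + (-4) + (-2*sqrt(3)) + (-2) + (0) + (2) + (2*sqrt(3)) + (0) + (0)] = 0/24 = 0
  <chi_5*chi_6, chi_4> = (1/24)[1*(4)*conj(1) + 1*(-4)*conj(1) + 2*(sqrt(3))*conj(-1) + 2*(-1)*conj(1) + 2*(0)*conj(-1) + 2*(1)*conj(1) + 2*(-sqrt(3))*conj(-1) + 6*(0)*conj(-1) + 6*(0)*conj(1)]
      = (1/24)[(4) + (-4) + (-2*sqrt(3)) + (-2) + (0) + (2) + (2*sqrt(3)) + (0) + (0)] = 0/24 = 0
  <chi_5*chi_6, chi_5> = (1/24)[1*(4)*conj(2) + 1*(-4)*conj(-2) + 2*(sqrt(3))*conj(sqrt(3)) + 2*(-1)*conj(1) + 2*(0)*conj(0) + 2*(1)*conj(-1) + 2*(-sqrt(3))*conj(-sqrt(3)) + 6*(0)*conj(0) + 6*(0)*conj(0)]
      = (1/24)[(8) + (8) + (6) + (-2) + (0) + (-2) + (6) + (0) + (0)] = 24/24 = 1
  <chi_5*chi_6, chi_6> = (1/24)[1*(4)*conj(2) + 1*(-4)*conj(2) + 2*(sqrt(3))*conj(1) + 2*(-1)*conj(-1) + 2*(0)*conj(-2) + 2*(1)*conj(-1) + 2*(-sqrt(3))*conj(1) + 6*(0)*conj(0) + 6*(0)*conj(0)]
      = (1/24)[(8) + (-8) + (2*sqrt(3)) + (2) + (0) + (-2) + (-2*sqrt(3)) + (0) + (0)] = 0/24 = 0
  <chi_5*chi_6, chi_7> = (1/24)[1*(4)*conj(2) + 1*(-4)*conj(-2) + 2*(sqrt(3))*conj(0) + 2*(-1)*conj(-2) + 2*(0)*conj(0) + 2*(1)*conj(2) + 2*(-sqrt(3))*conj(0) + 6*(0)*conj(0) + 6*(0)*conj(0)]
      = (1/24)[(8) + (8) + (0) + (4) + (0) + (4) + (0) + (0) + (0)] = 24/24 = 1
  <chi_5*chi_6, chi_8> = (1/24)[1*(4)*conj(2) + 1*(-4)*conj(2) + 2*(sqrt(3))*conj(-1) + 2*(-1)*conj(-1) + 2*(0)*conj(2) + 2*(1)*conj(-1) + 2*(-sqrt(3))*conj(-1) + 6*(0)*conj(0) + 6*(0)*conj(0)]
      = (1/24)[(8) + (-8) + (-2*sqrt(3)) + (2) + (0) + (-2) + (2*sqrt(3)) + (0) + (0)] = 0/24 = 0
  <chi_5*chi_6, chi_9> = (1/24)[1*(4)*conj(2) + 1*(-4)*conj(-2) + 2*(sqrt(3))*conj(-sqrt(3)) + 2*(-1)*conj(1) + 2*(0)*conj(0) + 2*(1)*conj(-1) + 2*(-sqrt(3))*conj(sqrt(3)) + 6*(0)*conj(0) + 6*(0)*conj(0)]
      = (1/24)[(8) + (8) + (-6) + (-2) + (0) + (-2) + (-6) + (0) + (0)] = 0/24 = 0
Hence the multiplicities are chi_5: 1, chi_7: 1. Dimension check: dim(chi_5)*dim(chi_6) = 2*2 = 4 and sum (mult * dim) = 1*2 + 1*2 = 4.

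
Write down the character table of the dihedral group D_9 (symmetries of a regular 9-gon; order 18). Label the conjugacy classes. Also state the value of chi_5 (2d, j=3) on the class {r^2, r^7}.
Conjugacy classes: {e} of size 1, {r^1, r^8} of size 2, {r^2, r^7} of size 2, {r^3, r^6} of size 2, {r^4, r^5} of size 2, {s, sr, ..., sr^8} of size 9.
Character table:
  irrep \ class              {e} (size 1)  {r^1, r^8} (size 2)  {r^2, r^7} (size 2)  {r^3, r^6} (size 2)  {r^4, r^5} (size 2)  {s, sr, ..., sr^8} (size 9)
  chi_1 (triv)               1             1                    1                    1                    1                    1                          
  chi_2 (sign: r->1, s->-1)  1             1                    1                    1                    1                    -1                         
  chi_3 (2d, j=1)            2             2*cos(2*pi/9)        2*cos(4*pi/9)        -1                   -2*cos(pi/9)         0                          
  chi_4 (2d, j=2)            2             2*cos(4*pi/9)        -2*cos(pi/9)         -1                   2*cos(2*pi/9)        0                          
  chi_5 (2d, j=3)            2             -1                   -1                   2                    -1                   0                          
  chi_6 (2d, j=4)            2             -2*cos(pi/9)         2*cos(2*pi/9)        -1                   2*cos(4*pi/9)        0                          

Spot check: chi_5 (2d, j=3) on {r^2, r^7} = -1.

Argument: D_9 has order 2*9 = 18 with 6 conjugacy classes, hence 6 irreducibles. Sum of squared dims 1 + 1 + 4 + 4 + 4 + 4 = 18 = |G|. Linear characters come from the abelianisation; the 2-dimensional irreps have character r^k -> 2*cos(2*pi*j*k/9), reflections -> 0.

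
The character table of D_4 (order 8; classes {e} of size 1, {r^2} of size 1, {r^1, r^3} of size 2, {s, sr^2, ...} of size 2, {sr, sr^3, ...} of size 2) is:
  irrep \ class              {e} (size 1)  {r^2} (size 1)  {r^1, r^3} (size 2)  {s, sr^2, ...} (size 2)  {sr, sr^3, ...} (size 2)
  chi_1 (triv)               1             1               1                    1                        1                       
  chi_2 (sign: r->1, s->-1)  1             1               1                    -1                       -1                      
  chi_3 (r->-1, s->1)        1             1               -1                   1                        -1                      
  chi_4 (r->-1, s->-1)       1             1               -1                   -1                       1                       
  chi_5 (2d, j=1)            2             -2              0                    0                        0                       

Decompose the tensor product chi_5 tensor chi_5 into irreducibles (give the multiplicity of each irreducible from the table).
chi_5 tensor chi_5 = chi_1 + chi_2 + chi_3 + chi_4 (all other irreducibles have multiplicity 0).

Working: The character of a tensor product is the pointwise product (chi_5 * chi_5)(C) = chi_5(C) * chi_5(C):
  {e}: (2)*(2), {r^2}: (-2)*(-2), {r^1, r^3}: (0)*(0), {s, sr^2, ...}: (0)*(0), {sr, sr^3, ...}: (0)*(0)
so (chi_5 * chi_5) takes values
  {e} -> 4, {r^2} -> 4, {r^1, r^3} -> 0, {s, sr^2, ...} -> 0, {sr, sr^3, ...} -> 0.
Now take the inner product of this character with each irreducible chi from the table, <chi_5*chi_5, chi> = (1/8) sum_C |C| (chi_5*chi_5)(C) conj(chi(C)):
  <chi_5*chi_5, chi_1> = (1/8)[1*(4)*conj(1) + 1*(4)*conj(1) + 2*(0)*conj(1) + 2*(0)*conj(1) + 2*(0)*conj(1)]
      = (1/8)[(4) + (4) + (0) + (0) + (0)] = 8/8 = 1
  <chi_5*chi_5, chi_2> = (1/8)[1*(4)*conj(1) + 1*(4)*conj(1) + 2*(0)*conj(1) + 2*(0)*conj(-1) + 2*(0)*conj(-1)]
      = (1/8)[(4) + (4) + (0) + (0) + (0)] = 8/8 = 1
  <chi_5*chi_5, chi_3> = (1/8)[1*(4)*conj(1) + 1*(4)*conj(1) + 2*(0)*conj(-1) + 2*(0)*conj(1) + 2*(0)*conj(-1)]
      = (1/8)[(4) + (4) + (0) + (0) + (0)] = 8/8 = 1
  <chi_5*chi_5, chi_4> = (1/8)[1*(4)*conj(1) + 1*(4)*conj(1) + 2*(0)*conj(-1) + 2*(0)*conj(-1) + 2*(0)*conj(1)]
      = (1/8)[(4) + (4) + (0) + (0) + (0)] = 8/8 = 1
  <chi_5*chi_5, chi_5> = (1/8)[1*(4)*conj(2) + 1*(4)*conj(-2) + 2*(0)*conj(0) + 2*(0)*conj(0) + 2*(0)*conj(0)]
      = (1/8)[(8) + (-8) + (0) + (0) + (0)] = 0/8 = 0
Hence the multiplicities are chi_1: 1, chi_2: 1, chi_3: 1, chi_4: 1. Dimension check: dim(chi_5)*dim(chi_5) = 2*2 = 4 and sum (mult * dim) = 1*1 + 1*1 + 1*1 + 1*1 = 4.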